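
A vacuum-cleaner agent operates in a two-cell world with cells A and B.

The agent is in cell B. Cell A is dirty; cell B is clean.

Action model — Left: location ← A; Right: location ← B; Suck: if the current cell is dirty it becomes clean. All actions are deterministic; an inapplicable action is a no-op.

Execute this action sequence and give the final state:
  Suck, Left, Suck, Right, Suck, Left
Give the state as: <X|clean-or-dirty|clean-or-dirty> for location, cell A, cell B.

<A|clean|clean>

Suck (#1): <B|dirty|clean>
Left (#2): <A|dirty|clean>
Suck (#3): <A|clean|clean>
Right (#4): <B|clean|clean>
Suck (#5): <B|clean|clean>
Left (#6): <A|clean|clean>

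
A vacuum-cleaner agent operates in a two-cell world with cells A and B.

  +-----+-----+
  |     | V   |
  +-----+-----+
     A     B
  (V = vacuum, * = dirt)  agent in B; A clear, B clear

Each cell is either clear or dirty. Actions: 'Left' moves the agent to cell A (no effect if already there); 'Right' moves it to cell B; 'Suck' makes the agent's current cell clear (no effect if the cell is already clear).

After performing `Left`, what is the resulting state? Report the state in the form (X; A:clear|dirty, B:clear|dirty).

start: (B; A:clear, B:clear)
Left (#1): (A; A:clear, B:clear)

(A; A:clear, B:clear)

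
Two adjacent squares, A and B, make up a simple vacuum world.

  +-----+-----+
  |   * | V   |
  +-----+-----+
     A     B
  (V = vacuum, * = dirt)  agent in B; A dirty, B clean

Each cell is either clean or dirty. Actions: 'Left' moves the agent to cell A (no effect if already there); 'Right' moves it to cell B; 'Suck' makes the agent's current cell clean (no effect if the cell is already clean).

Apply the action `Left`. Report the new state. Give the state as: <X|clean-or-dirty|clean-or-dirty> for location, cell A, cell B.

<A|dirty|clean>

start: <B|dirty|clean>
step 1/1 (Left): <A|dirty|clean>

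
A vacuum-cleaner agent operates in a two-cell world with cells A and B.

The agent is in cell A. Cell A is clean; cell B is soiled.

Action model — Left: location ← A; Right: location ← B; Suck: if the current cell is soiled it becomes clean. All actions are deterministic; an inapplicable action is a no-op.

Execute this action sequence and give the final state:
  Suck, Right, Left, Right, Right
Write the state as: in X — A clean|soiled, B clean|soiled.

in B — A clean, B soiled

1) do Suck; now in A — A clean, B soiled
2) do Right; now in B — A clean, B soiled
3) do Left; now in A — A clean, B soiled
4) do Right; now in B — A clean, B soiled
5) do Right; now in B — A clean, B soiled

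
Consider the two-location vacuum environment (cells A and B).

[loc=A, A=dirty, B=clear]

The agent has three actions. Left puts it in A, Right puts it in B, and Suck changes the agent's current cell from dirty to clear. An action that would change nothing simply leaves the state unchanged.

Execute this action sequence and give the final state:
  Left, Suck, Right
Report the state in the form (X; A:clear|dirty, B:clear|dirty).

(B; A:clear, B:clear)

t=1 Left ⇒ (A; A:dirty, B:clear)
t=2 Suck ⇒ (A; A:clear, B:clear)
t=3 Right ⇒ (B; A:clear, B:clear)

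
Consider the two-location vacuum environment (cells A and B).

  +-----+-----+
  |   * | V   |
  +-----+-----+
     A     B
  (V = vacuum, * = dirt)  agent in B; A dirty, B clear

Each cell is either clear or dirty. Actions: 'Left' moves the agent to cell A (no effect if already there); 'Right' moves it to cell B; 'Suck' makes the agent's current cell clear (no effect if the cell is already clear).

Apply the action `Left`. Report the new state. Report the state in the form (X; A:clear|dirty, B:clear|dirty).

(A; A:dirty, B:clear)

start: (B; A:dirty, B:clear)
[1] after Left: (A; A:dirty, B:clear)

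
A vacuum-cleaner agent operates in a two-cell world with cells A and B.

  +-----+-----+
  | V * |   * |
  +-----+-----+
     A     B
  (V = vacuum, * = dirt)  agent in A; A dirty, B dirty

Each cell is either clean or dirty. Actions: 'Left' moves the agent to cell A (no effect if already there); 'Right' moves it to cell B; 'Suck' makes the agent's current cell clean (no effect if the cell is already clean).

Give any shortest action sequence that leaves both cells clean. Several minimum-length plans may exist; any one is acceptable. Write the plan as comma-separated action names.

[1] after Suck: (A; A:clean, B:dirty)
[2] after Right: (B; A:clean, B:dirty)
[3] after Suck: (B; A:clean, B:clean)
min 3: Suck A + move + Suck B

Suck, Right, Suck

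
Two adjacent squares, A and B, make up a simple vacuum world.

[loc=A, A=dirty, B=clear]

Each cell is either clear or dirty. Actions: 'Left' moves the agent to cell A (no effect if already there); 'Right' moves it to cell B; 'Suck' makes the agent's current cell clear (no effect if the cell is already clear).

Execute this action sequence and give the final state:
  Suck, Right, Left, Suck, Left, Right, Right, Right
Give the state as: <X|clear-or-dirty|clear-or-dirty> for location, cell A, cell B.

step 1/8 (Suck): <A|clear|clear>
step 2/8 (Right): <B|clear|clear>
step 3/8 (Left): <A|clear|clear>
step 4/8 (Suck): <A|clear|clear>
step 5/8 (Left): <A|clear|clear>
step 6/8 (Right): <B|clear|clear>
step 7/8 (Right): <B|clear|clear>
step 8/8 (Right): <B|clear|clear>

<B|clear|clear>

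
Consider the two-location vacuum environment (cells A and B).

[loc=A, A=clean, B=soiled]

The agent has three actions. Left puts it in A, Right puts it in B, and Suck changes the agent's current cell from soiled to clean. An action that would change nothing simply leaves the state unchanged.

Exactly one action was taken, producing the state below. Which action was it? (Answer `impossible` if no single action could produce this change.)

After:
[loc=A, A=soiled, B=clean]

try  Left: <A|clean|soiled>
try Right: <B|clean|soiled>
try  Suck: <A|clean|soiled>
no single action produces the after-state

impossible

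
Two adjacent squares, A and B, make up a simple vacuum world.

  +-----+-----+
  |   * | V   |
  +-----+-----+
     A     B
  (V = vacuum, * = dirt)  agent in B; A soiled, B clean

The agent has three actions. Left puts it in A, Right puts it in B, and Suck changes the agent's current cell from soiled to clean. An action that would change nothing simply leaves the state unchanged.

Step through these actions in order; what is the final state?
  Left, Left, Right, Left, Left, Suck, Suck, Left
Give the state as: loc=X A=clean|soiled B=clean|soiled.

step 1/8 (Left): loc=A A=soiled B=clean
step 2/8 (Left): loc=A A=soiled B=clean
step 3/8 (Right): loc=B A=soiled B=clean
step 4/8 (Left): loc=A A=soiled B=clean
step 5/8 (Left): loc=A A=soiled B=clean
step 6/8 (Suck): loc=A A=clean B=clean
step 7/8 (Suck): loc=A A=clean B=clean
step 8/8 (Left): loc=A A=clean B=clean

loc=A A=clean B=clean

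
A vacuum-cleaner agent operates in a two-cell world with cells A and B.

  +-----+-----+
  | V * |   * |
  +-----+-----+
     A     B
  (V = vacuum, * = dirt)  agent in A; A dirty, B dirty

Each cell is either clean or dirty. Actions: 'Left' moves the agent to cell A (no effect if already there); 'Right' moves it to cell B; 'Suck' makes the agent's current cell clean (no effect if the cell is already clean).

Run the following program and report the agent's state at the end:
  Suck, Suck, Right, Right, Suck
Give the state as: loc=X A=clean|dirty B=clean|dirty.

loc=B A=clean B=clean

step 1/5 (Suck): loc=A A=clean B=dirty
step 2/5 (Suck): loc=A A=clean B=dirty
step 3/5 (Right): loc=B A=clean B=dirty
step 4/5 (Right): loc=B A=clean B=dirty
step 5/5 (Suck): loc=B A=clean B=clean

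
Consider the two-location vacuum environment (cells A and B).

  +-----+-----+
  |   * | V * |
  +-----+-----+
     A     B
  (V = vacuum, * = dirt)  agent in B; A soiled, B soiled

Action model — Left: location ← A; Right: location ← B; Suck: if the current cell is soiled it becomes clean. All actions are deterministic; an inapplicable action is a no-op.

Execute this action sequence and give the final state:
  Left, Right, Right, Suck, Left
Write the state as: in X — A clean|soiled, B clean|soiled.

in A — A soiled, B clean

[1] after Left: in A — A soiled, B soiled
[2] after Right: in B — A soiled, B soiled
[3] after Right: in B — A soiled, B soiled
[4] after Suck: in B — A soiled, B clean
[5] after Left: in A — A soiled, B clean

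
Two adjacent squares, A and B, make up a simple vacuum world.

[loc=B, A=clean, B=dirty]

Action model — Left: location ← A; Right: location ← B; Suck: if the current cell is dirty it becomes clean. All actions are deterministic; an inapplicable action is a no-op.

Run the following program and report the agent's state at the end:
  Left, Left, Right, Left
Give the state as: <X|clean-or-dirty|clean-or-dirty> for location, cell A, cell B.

Left (#1): <A|clean|dirty>
Left (#2): <A|clean|dirty>
Right (#3): <B|clean|dirty>
Left (#4): <A|clean|dirty>

<A|clean|dirty>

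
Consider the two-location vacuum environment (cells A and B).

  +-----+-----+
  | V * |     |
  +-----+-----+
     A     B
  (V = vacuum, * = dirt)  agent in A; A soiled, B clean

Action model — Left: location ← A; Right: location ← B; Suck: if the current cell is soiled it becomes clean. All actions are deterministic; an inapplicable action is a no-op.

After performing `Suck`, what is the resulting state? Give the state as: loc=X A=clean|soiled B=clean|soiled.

start: loc=A A=soiled B=clean
1. Suck → loc=A A=clean B=clean

loc=A A=clean B=clean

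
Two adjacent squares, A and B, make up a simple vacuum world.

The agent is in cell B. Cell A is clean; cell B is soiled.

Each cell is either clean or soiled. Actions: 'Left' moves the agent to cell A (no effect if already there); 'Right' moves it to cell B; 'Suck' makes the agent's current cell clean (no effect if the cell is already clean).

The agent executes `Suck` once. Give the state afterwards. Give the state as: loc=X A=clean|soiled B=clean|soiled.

loc=B A=clean B=clean

start: loc=B A=clean B=soiled
[1] after Suck: loc=B A=clean B=clean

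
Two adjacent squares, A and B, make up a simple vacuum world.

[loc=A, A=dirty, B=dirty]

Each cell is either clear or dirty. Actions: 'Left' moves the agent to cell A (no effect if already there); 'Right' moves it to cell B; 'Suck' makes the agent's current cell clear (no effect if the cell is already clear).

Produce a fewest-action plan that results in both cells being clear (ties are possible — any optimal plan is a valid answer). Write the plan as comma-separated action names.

Suck, Right, Suck

t=1 Suck ⇒ <A|clear|dirty>
t=2 Right ⇒ <B|clear|dirty>
t=3 Suck ⇒ <B|clear|clear>
min 3: Suck A + move + Suck B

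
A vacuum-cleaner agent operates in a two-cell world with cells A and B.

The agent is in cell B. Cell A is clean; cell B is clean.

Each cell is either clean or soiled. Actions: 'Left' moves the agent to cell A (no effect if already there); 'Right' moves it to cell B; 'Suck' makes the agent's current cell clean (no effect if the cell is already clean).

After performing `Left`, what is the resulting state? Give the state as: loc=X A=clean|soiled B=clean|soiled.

loc=A A=clean B=clean

start: loc=B A=clean B=clean
1. Left → loc=A A=clean B=clean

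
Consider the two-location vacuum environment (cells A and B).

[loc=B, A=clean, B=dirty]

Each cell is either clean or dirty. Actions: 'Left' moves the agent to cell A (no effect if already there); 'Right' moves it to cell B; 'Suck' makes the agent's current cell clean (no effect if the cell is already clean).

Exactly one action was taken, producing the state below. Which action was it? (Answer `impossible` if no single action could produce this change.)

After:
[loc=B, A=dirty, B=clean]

try  Left: in A — A clean, B dirty
try Right: in B — A clean, B dirty
try  Suck: in B — A clean, B clean
no single action produces the after-state

impossible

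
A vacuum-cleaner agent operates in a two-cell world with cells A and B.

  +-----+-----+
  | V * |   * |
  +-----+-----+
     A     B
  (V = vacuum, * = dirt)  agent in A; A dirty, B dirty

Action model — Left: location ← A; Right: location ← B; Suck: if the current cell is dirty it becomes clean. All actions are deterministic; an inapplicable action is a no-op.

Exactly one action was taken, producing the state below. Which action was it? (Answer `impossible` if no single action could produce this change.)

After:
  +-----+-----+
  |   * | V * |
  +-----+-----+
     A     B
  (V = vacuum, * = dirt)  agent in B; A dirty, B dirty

Right

try  Left: <A|dirty|dirty>
try Right: <B|dirty|dirty>  ← match
try  Suck: <A|clean|dirty>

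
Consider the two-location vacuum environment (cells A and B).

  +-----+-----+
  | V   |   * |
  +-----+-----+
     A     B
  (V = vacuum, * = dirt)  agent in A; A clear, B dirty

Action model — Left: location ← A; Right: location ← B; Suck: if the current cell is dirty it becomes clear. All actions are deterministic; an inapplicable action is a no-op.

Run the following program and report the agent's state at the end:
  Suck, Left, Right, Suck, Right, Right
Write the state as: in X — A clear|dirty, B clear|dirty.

in B — A clear, B clear

step 1/6 (Suck): in A — A clear, B dirty
step 2/6 (Left): in A — A clear, B dirty
step 3/6 (Right): in B — A clear, B dirty
step 4/6 (Suck): in B — A clear, B clear
step 5/6 (Right): in B — A clear, B clear
step 6/6 (Right): in B — A clear, B clear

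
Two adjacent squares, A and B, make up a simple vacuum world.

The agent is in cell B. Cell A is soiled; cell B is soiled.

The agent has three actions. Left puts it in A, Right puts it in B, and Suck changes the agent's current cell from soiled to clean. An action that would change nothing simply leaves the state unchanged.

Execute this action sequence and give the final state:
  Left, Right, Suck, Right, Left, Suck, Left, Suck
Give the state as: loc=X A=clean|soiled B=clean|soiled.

loc=A A=clean B=clean

Left (#1): loc=A A=soiled B=soiled
Right (#2): loc=B A=soiled B=soiled
Suck (#3): loc=B A=soiled B=clean
Right (#4): loc=B A=soiled B=clean
Left (#5): loc=A A=soiled B=clean
Suck (#6): loc=A A=clean B=clean
Left (#7): loc=A A=clean B=clean
Suck (#8): loc=A A=clean B=clean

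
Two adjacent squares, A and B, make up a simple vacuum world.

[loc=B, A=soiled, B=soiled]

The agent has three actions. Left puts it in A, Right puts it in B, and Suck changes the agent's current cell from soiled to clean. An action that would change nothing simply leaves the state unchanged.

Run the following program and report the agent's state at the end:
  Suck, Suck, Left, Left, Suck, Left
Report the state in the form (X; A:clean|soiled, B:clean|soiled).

(A; A:clean, B:clean)

1) do Suck; now (B; A:soiled, B:clean)
2) do Suck; now (B; A:soiled, B:clean)
3) do Left; now (A; A:soiled, B:clean)
4) do Left; now (A; A:soiled, B:clean)
5) do Suck; now (A; A:clean, B:clean)
6) do Left; now (A; A:clean, B:clean)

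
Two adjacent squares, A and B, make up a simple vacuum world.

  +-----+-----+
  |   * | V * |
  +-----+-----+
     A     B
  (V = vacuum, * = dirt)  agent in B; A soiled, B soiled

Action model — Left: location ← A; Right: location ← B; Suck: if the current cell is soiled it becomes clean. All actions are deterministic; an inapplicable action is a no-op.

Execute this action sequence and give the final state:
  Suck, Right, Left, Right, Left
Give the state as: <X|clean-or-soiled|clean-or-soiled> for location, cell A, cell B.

Suck (#1): <B|soiled|clean>
Right (#2): <B|soiled|clean>
Left (#3): <A|soiled|clean>
Right (#4): <B|soiled|clean>
Left (#5): <A|soiled|clean>

<A|soiled|clean>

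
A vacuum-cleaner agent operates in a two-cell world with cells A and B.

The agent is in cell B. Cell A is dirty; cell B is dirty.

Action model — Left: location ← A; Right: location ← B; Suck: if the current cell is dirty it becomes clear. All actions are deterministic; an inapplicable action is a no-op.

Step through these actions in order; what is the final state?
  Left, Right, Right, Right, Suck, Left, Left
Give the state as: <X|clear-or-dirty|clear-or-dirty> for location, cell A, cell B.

1) do Left; now <A|dirty|dirty>
2) do Right; now <B|dirty|dirty>
3) do Right; now <B|dirty|dirty>
4) do Right; now <B|dirty|dirty>
5) do Suck; now <B|dirty|clear>
6) do Left; now <A|dirty|clear>
7) do Left; now <A|dirty|clear>

<A|dirty|clear>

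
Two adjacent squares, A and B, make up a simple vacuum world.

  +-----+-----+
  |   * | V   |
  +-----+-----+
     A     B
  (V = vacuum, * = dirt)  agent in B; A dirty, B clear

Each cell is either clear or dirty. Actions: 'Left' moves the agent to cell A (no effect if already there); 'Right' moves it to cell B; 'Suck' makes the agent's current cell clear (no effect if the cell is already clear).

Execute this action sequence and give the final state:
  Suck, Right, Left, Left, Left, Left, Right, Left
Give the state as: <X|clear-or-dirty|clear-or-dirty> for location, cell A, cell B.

t=1 Suck ⇒ <B|dirty|clear>
t=2 Right ⇒ <B|dirty|clear>
t=3 Left ⇒ <A|dirty|clear>
t=4 Left ⇒ <A|dirty|clear>
t=5 Left ⇒ <A|dirty|clear>
t=6 Left ⇒ <A|dirty|clear>
t=7 Right ⇒ <B|dirty|clear>
t=8 Left ⇒ <A|dirty|clear>

<A|dirty|clear>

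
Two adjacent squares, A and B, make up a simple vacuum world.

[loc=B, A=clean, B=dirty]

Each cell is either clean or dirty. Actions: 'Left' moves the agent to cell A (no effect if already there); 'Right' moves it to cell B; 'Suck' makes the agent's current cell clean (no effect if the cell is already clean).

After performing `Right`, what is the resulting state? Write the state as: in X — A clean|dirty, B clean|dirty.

start: in B — A clean, B dirty
[1] after Right: in B — A clean, B dirty

in B — A clean, B dirty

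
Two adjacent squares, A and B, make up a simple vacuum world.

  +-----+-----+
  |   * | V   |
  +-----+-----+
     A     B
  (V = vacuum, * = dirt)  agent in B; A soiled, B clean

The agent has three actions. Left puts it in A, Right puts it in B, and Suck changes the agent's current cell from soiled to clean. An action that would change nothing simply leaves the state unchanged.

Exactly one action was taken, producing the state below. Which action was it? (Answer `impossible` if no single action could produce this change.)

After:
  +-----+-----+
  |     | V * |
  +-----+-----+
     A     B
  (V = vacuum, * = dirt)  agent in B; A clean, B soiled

try  Left: in A — A soiled, B clean
try Right: in B — A soiled, B clean
try  Suck: in B — A soiled, B clean
no single action produces the after-state

impossible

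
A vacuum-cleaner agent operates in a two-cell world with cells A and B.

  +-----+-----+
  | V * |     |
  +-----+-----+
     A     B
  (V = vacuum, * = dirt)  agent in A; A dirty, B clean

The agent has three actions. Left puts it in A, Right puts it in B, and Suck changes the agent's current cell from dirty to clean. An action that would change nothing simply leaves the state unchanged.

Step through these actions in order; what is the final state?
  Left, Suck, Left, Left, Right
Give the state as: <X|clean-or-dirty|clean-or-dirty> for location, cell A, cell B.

<B|clean|clean>

[1] after Left: <A|dirty|clean>
[2] after Suck: <A|clean|clean>
[3] after Left: <A|clean|clean>
[4] after Left: <A|clean|clean>
[5] after Right: <B|clean|clean>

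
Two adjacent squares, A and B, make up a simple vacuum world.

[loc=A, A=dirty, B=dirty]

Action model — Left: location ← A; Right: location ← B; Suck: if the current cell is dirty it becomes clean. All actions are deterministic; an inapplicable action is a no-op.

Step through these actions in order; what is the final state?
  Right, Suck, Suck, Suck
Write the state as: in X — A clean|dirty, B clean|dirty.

in B — A dirty, B clean

step 1/4 (Right): in B — A dirty, B dirty
step 2/4 (Suck): in B — A dirty, B clean
step 3/4 (Suck): in B — A dirty, B clean
step 4/4 (Suck): in B — A dirty, B clean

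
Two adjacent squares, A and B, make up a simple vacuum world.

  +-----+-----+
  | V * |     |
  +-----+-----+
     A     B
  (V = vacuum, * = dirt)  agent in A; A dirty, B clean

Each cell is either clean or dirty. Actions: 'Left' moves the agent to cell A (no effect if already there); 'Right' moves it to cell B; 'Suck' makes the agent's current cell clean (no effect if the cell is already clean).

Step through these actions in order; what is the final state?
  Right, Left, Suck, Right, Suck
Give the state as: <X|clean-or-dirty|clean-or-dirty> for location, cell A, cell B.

<B|clean|clean>

[1] after Right: <B|dirty|clean>
[2] after Left: <A|dirty|clean>
[3] after Suck: <A|clean|clean>
[4] after Right: <B|clean|clean>
[5] after Suck: <B|clean|clean>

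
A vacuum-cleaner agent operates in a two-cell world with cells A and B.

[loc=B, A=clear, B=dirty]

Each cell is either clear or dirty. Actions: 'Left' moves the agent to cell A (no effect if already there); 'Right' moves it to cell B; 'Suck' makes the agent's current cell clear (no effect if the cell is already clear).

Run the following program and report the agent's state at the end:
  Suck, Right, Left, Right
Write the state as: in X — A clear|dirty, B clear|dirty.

Suck (#1): in B — A clear, B clear
Right (#2): in B — A clear, B clear
Left (#3): in A — A clear, B clear
Right (#4): in B — A clear, B clear

in B — A clear, B clear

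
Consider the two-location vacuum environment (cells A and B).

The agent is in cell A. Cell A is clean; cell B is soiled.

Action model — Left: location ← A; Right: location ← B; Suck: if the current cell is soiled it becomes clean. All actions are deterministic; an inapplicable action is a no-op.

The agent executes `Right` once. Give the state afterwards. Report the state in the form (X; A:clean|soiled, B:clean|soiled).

(B; A:clean, B:soiled)

start: (A; A:clean, B:soiled)
1) do Right; now (B; A:clean, B:soiled)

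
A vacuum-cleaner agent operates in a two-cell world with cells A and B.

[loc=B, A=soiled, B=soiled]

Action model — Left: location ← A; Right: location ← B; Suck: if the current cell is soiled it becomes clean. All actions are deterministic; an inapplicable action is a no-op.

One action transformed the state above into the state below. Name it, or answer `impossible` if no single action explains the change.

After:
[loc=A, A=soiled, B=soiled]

try  Left: <A|soiled|soiled>  ← match
try Right: <B|soiled|soiled>
try  Suck: <B|soiled|clean>

Left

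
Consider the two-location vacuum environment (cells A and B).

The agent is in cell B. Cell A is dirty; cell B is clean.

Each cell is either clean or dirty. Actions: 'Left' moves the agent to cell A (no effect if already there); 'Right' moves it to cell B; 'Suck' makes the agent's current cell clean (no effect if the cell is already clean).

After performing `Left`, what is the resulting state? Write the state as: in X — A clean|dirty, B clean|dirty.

in A — A dirty, B clean

start: in B — A dirty, B clean
Left (#1): in A — A dirty, B clean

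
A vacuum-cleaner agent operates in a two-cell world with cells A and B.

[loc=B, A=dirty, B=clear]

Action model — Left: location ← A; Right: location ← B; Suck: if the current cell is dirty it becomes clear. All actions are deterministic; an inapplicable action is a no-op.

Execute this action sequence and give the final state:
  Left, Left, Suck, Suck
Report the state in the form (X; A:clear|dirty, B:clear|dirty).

(A; A:clear, B:clear)

Left (#1): (A; A:dirty, B:clear)
Left (#2): (A; A:dirty, B:clear)
Suck (#3): (A; A:clear, B:clear)
Suck (#4): (A; A:clear, B:clear)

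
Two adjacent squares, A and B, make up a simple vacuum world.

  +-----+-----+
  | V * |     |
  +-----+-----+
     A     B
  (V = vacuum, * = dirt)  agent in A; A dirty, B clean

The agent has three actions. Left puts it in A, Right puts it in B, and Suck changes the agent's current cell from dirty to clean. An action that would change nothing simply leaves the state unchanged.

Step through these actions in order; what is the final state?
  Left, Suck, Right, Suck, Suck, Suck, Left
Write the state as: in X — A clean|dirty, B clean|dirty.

step 1/7 (Left): in A — A dirty, B clean
step 2/7 (Suck): in A — A clean, B clean
step 3/7 (Right): in B — A clean, B clean
step 4/7 (Suck): in B — A clean, B clean
step 5/7 (Suck): in B — A clean, B clean
step 6/7 (Suck): in B — A clean, B clean
step 7/7 (Left): in A — A clean, B clean

in A — A clean, B clean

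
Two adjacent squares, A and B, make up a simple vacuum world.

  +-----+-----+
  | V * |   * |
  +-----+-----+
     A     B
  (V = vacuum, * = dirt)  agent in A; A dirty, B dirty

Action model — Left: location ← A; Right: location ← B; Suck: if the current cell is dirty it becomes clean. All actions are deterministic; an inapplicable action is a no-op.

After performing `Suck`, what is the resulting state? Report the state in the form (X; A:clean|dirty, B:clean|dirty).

start: (A; A:dirty, B:dirty)
[1] after Suck: (A; A:clean, B:dirty)

(A; A:clean, B:dirty)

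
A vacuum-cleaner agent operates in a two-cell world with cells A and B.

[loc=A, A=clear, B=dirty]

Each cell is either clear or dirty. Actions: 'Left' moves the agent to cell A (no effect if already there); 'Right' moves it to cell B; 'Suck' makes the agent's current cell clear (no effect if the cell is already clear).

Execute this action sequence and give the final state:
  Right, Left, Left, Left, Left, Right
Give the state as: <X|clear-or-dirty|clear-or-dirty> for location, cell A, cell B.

<B|clear|dirty>

[1] after Right: <B|clear|dirty>
[2] after Left: <A|clear|dirty>
[3] after Left: <A|clear|dirty>
[4] after Left: <A|clear|dirty>
[5] after Left: <A|clear|dirty>
[6] after Right: <B|clear|dirty>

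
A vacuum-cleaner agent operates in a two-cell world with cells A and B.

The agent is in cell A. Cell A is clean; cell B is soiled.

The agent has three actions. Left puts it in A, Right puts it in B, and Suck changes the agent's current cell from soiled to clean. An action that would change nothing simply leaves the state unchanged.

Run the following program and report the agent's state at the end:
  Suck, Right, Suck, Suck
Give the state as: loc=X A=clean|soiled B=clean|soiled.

loc=B A=clean B=clean

[1] after Suck: loc=A A=clean B=soiled
[2] after Right: loc=B A=clean B=soiled
[3] after Suck: loc=B A=clean B=clean
[4] after Suck: loc=B A=clean B=clean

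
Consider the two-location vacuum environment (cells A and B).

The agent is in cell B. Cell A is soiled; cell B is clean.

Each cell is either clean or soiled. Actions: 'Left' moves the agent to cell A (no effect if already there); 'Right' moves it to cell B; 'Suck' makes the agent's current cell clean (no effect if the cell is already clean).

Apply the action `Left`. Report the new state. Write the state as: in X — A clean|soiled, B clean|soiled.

in A — A soiled, B clean

start: in B — A soiled, B clean
step 1/1 (Left): in A — A soiled, B clean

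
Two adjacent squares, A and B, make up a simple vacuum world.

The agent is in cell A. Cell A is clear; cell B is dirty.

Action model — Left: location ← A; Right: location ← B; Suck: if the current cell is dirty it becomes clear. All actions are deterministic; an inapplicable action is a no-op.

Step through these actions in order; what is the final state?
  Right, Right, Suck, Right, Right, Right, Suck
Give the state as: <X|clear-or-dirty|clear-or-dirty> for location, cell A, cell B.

[1] after Right: <B|clear|dirty>
[2] after Right: <B|clear|dirty>
[3] after Suck: <B|clear|clear>
[4] after Right: <B|clear|clear>
[5] after Right: <B|clear|clear>
[6] after Right: <B|clear|clear>
[7] after Suck: <B|clear|clear>

<B|clear|clear>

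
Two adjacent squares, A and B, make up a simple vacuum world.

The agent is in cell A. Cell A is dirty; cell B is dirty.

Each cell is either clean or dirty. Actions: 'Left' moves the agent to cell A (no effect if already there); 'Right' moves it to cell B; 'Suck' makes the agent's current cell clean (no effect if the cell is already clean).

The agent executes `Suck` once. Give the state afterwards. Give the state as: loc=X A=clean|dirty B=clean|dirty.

loc=A A=clean B=dirty

start: loc=A A=dirty B=dirty
[1] after Suck: loc=A A=clean B=dirty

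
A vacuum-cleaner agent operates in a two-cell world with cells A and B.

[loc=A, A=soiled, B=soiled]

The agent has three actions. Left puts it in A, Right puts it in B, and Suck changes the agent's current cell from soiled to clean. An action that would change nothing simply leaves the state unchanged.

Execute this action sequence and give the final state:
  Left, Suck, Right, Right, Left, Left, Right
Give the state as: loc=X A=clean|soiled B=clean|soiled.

loc=B A=clean B=soiled

1. Left → loc=A A=soiled B=soiled
2. Suck → loc=A A=clean B=soiled
3. Right → loc=B A=clean B=soiled
4. Right → loc=B A=clean B=soiled
5. Left → loc=A A=clean B=soiled
6. Left → loc=A A=clean B=soiled
7. Right → loc=B A=clean B=soiled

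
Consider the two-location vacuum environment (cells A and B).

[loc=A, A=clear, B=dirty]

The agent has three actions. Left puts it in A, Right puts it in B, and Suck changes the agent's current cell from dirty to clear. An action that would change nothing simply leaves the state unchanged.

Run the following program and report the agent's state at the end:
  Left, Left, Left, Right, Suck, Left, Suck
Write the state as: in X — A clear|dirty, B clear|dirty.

Left (#1): in A — A clear, B dirty
Left (#2): in A — A clear, B dirty
Left (#3): in A — A clear, B dirty
Right (#4): in B — A clear, B dirty
Suck (#5): in B — A clear, B clear
Left (#6): in A — A clear, B clear
Suck (#7): in A — A clear, B clear

in A — A clear, B clear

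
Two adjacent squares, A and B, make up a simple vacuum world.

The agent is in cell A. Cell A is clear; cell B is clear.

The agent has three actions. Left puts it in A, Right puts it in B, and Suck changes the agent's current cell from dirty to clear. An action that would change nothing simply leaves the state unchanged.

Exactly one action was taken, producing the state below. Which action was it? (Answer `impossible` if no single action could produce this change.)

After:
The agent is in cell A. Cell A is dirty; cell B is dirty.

try  Left: loc=A A=clear B=clear
try Right: loc=B A=clear B=clear
try  Suck: loc=A A=clear B=clear
no single action produces the after-state

impossible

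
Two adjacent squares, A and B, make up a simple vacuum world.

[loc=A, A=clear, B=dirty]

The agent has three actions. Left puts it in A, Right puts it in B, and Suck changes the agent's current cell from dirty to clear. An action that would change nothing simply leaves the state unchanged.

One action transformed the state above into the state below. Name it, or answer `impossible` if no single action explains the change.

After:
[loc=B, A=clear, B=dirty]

Right

try  Left: <A|clear|dirty>
try Right: <B|clear|dirty>  ← match
try  Suck: <A|clear|dirty>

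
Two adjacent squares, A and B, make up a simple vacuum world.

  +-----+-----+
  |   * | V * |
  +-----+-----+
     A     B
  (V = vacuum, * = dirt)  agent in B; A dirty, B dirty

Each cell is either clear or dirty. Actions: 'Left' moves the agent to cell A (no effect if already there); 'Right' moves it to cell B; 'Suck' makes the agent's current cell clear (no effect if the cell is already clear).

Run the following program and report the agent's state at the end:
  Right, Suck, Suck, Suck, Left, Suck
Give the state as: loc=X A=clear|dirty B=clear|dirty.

Right (#1): loc=B A=dirty B=dirty
Suck (#2): loc=B A=dirty B=clear
Suck (#3): loc=B A=dirty B=clear
Suck (#4): loc=B A=dirty B=clear
Left (#5): loc=A A=dirty B=clear
Suck (#6): loc=A A=clear B=clear

loc=A A=clear B=clear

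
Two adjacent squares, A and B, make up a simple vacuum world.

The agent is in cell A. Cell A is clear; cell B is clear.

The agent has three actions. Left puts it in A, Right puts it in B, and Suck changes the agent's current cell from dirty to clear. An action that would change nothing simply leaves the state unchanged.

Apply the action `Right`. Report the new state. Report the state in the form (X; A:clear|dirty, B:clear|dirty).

(B; A:clear, B:clear)

start: (A; A:clear, B:clear)
step 1/1 (Right): (B; A:clear, B:clear)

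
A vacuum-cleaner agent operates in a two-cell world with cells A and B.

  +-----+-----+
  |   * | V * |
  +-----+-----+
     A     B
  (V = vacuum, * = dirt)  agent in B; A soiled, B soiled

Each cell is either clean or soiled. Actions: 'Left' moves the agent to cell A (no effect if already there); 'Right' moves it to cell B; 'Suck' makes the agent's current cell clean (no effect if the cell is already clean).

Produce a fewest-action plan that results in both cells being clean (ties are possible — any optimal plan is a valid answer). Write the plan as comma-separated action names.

Suck, Left, Suck

step 1/3 (Suck): <B|soiled|clean>
step 2/3 (Left): <A|soiled|clean>
step 3/3 (Suck): <A|clean|clean>
min 3: Suck B + move + Suck A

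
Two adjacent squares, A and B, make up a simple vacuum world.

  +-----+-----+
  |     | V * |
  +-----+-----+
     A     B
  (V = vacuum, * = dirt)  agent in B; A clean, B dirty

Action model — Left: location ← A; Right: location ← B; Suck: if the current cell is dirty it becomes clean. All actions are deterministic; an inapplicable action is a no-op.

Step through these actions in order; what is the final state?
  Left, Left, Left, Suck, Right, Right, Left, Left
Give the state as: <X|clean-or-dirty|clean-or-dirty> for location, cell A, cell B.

Left (#1): <A|clean|dirty>
Left (#2): <A|clean|dirty>
Left (#3): <A|clean|dirty>
Suck (#4): <A|clean|dirty>
Right (#5): <B|clean|dirty>
Right (#6): <B|clean|dirty>
Left (#7): <A|clean|dirty>
Left (#8): <A|clean|dirty>

<A|clean|dirty>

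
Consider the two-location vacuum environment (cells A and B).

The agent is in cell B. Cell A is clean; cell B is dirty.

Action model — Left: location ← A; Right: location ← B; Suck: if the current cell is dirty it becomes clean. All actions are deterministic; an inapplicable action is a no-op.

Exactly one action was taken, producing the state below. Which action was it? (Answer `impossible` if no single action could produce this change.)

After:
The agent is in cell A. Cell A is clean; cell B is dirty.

try  Left: in A — A clean, B dirty  ← match
try Right: in B — A clean, B dirty
try  Suck: in B — A clean, B clean

Left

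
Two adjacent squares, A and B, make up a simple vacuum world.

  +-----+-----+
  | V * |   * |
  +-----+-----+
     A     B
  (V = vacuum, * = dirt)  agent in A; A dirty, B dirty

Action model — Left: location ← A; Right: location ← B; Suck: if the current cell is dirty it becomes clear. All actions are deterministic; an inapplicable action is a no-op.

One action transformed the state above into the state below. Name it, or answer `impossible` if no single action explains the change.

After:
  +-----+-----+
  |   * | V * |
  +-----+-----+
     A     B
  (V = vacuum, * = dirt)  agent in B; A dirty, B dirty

try  Left: in A — A dirty, B dirty
try Right: in B — A dirty, B dirty  ← match
try  Suck: in A — A clear, B dirty

Right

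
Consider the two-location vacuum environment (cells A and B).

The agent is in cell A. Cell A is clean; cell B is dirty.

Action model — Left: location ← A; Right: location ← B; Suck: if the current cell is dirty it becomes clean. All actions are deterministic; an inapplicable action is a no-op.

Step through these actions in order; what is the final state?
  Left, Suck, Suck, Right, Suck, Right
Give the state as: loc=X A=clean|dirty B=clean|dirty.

[1] after Left: loc=A A=clean B=dirty
[2] after Suck: loc=A A=clean B=dirty
[3] after Suck: loc=A A=clean B=dirty
[4] after Right: loc=B A=clean B=dirty
[5] after Suck: loc=B A=clean B=clean
[6] after Right: loc=B A=clean B=clean

loc=B A=clean B=clean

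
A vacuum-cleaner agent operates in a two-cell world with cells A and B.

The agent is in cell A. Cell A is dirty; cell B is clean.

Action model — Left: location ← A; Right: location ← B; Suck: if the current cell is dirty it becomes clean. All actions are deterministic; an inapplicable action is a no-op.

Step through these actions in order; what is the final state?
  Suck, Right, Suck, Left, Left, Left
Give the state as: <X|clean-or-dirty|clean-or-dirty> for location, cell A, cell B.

Suck (#1): <A|clean|clean>
Right (#2): <B|clean|clean>
Suck (#3): <B|clean|clean>
Left (#4): <A|clean|clean>
Left (#5): <A|clean|clean>
Left (#6): <A|clean|clean>

<A|clean|clean>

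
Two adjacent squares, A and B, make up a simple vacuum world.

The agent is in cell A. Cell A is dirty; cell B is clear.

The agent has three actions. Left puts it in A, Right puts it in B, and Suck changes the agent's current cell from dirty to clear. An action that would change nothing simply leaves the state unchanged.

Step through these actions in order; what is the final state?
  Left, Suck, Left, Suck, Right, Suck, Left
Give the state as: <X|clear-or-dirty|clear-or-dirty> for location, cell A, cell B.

<A|clear|clear>

Left (#1): <A|dirty|clear>
Suck (#2): <A|clear|clear>
Left (#3): <A|clear|clear>
Suck (#4): <A|clear|clear>
Right (#5): <B|clear|clear>
Suck (#6): <B|clear|clear>
Left (#7): <A|clear|clear>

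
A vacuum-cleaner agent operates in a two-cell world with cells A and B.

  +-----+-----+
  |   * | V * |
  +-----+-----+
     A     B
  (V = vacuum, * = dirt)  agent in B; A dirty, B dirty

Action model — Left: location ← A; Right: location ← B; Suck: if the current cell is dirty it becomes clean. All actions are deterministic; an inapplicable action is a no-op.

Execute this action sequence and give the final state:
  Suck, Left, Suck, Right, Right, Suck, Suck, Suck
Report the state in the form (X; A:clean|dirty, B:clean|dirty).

[1] after Suck: (B; A:dirty, B:clean)
[2] after Left: (A; A:dirty, B:clean)
[3] after Suck: (A; A:clean, B:clean)
[4] after Right: (B; A:clean, B:clean)
[5] after Right: (B; A:clean, B:clean)
[6] after Suck: (B; A:clean, B:clean)
[7] after Suck: (B; A:clean, B:clean)
[8] after Suck: (B; A:clean, B:clean)

(B; A:clean, B:clean)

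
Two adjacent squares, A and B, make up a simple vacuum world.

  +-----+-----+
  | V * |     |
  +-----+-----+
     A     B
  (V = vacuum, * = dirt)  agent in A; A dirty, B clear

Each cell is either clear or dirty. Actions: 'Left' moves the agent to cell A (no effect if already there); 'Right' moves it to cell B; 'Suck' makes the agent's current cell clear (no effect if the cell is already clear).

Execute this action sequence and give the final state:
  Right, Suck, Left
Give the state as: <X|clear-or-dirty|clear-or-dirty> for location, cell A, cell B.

t=1 Right ⇒ <B|dirty|clear>
t=2 Suck ⇒ <B|dirty|clear>
t=3 Left ⇒ <A|dirty|clear>

<A|dirty|clear>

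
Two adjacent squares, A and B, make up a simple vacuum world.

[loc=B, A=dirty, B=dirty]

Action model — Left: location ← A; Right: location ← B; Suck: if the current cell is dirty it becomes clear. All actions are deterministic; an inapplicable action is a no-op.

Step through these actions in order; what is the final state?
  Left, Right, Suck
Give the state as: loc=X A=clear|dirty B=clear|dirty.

t=1 Left ⇒ loc=A A=dirty B=dirty
t=2 Right ⇒ loc=B A=dirty B=dirty
t=3 Suck ⇒ loc=B A=dirty B=clear

loc=B A=dirty B=clear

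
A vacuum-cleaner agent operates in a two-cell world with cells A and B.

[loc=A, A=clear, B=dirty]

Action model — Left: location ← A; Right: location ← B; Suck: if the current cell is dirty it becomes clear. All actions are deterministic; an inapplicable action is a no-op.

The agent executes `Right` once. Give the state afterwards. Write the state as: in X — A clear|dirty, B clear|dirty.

start: in A — A clear, B dirty
Right (#1): in B — A clear, B dirty

in B — A clear, B dirty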